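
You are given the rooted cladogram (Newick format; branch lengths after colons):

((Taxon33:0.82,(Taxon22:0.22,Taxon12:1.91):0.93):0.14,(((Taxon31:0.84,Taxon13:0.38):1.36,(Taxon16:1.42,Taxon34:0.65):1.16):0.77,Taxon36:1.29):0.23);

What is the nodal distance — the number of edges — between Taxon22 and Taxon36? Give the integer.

5

The MRCA of Taxon22 and Taxon36 is the root of the tree.
From Taxon22 up to that node: 3 branches. From Taxon36 up to the same node: 2 branches. Total: 3 + 2 = 5.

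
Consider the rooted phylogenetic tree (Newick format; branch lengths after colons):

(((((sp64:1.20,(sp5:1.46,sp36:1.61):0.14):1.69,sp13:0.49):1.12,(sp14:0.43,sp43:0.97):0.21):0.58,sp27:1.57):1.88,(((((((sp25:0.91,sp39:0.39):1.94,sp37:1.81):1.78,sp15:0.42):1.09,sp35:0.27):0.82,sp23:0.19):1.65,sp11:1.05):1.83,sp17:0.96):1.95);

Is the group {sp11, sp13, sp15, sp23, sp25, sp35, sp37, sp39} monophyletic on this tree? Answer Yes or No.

No

The MRCA of the listed taxa is the root, so the smallest clade containing them is the whole tree.
That clade also contains sp14, sp17, sp27, sp36, sp43, sp5, sp64, which are not in the proposed group, so the group is not monophyletic.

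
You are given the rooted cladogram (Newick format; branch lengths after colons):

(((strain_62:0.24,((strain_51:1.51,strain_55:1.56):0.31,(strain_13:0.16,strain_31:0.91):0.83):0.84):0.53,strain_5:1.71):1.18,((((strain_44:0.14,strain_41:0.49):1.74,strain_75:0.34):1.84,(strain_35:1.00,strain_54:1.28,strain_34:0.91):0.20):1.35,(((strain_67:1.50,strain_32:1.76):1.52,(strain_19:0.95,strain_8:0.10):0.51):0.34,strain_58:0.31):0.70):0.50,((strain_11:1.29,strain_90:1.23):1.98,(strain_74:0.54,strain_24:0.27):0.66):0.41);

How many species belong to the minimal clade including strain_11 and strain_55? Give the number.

21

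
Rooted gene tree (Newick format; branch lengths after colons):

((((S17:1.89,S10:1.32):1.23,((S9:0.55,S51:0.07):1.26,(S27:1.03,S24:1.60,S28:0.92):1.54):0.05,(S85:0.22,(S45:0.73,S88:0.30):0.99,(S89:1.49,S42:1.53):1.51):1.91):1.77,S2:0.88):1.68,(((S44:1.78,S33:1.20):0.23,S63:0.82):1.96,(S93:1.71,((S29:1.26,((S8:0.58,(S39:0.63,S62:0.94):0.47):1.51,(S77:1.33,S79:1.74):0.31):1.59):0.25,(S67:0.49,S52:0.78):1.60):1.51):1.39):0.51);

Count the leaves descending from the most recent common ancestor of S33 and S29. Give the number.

The MRCA of S33 and S29 is the node subtending (((S44,S33),S63),(S93,((S29,((S8,(S39,S62)),(S77,S79))),(S67,S52)))).
That clade contains 12 terminal taxa: S29, S33, S39, S44, S52, S62, S63, S67, S77, S79, S8, S93.

12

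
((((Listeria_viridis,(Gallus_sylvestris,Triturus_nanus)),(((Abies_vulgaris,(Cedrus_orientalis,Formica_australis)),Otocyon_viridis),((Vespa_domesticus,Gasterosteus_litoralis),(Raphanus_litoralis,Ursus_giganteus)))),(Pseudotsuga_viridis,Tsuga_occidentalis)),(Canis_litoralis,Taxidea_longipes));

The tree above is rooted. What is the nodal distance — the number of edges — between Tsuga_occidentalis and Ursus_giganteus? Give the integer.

The MRCA of Tsuga_occidentalis and Ursus_giganteus is the node subtending (((Listeria_viridis,(Gallus_sylvestris,Triturus_nanus)),(((Abies_vulgaris,(Cedrus_orientalis,Formica_australis)),Otocyon_viridis),((Vespa_domesticus,Gasterosteus_litoralis),(Raphanus_litoralis,Ursus_giganteus)))),(Pseudotsuga_viridis,Tsuga_occidentalis)).
From Tsuga_occidentalis up to that node: 2 branches. From Ursus_giganteus up to the same node: 5 branches. Total: 2 + 5 = 7.

7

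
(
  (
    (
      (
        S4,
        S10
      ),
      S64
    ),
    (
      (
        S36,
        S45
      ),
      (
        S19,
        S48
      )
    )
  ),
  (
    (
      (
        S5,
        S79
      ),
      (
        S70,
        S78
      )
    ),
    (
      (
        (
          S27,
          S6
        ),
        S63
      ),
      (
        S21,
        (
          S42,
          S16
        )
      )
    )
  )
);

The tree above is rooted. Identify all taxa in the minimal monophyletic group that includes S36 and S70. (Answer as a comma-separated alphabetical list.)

S10, S16, S19, S21, S27, S36, S4, S42, S45, S48, S5, S6, S63, S64, S70, S78, S79

Tracing S36: it sits inside (S36,S45).
Tracing S70: it sits inside (S70,S78).
The smallest clade enclosing both is the whole tree (their MRCA is the root), so the answer is all 17 tips in alphabetical order.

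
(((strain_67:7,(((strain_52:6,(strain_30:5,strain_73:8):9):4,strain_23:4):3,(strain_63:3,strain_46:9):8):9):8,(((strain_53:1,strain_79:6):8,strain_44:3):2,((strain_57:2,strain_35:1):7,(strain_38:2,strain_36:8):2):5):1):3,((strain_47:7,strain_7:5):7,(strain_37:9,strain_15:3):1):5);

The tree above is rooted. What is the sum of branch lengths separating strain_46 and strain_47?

56

The path runs strain_46 → … → MRCA → … → strain_47; the MRCA is the root of the tree.
Branch lengths along that path: 9 + 8 + 9 + 8 + 3 + 5 + 7 + 7 = 56.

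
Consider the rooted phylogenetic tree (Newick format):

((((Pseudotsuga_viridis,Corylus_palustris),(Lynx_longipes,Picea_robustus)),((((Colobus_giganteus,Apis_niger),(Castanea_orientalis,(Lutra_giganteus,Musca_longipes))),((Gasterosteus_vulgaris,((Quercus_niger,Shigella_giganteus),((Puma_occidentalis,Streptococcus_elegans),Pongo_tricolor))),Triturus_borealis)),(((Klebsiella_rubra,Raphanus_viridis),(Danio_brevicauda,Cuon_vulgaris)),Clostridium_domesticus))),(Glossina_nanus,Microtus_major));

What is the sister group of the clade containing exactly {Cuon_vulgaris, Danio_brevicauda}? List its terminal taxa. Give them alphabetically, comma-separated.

Klebsiella_rubra, Raphanus_viridis

The clade containing exactly {Cuon_vulgaris, Danio_brevicauda} attaches to the tree at the node subtending ((Klebsiella_rubra,Raphanus_viridis),(Danio_brevicauda,Cuon_vulgaris)).
The other lineage descending from that same node — the sister group — is (Klebsiella_rubra,Raphanus_viridis); its 2 tips in alphabetical order are the answer.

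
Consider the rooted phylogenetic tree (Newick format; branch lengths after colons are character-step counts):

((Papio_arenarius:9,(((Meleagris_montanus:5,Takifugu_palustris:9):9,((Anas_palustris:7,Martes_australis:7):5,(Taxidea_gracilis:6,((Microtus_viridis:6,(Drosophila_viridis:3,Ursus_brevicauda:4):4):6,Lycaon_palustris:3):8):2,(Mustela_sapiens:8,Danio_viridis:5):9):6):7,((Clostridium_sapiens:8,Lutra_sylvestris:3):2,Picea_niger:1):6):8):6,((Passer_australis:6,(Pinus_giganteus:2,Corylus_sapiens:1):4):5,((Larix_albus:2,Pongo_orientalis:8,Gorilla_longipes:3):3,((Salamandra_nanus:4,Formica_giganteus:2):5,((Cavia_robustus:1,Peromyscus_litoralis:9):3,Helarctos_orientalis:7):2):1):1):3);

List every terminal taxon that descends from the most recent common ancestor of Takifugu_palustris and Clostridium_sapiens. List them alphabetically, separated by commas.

Anas_palustris, Clostridium_sapiens, Danio_viridis, Drosophila_viridis, Lutra_sylvestris, Lycaon_palustris, Martes_australis, Meleagris_montanus, Microtus_viridis, Mustela_sapiens, Picea_niger, Takifugu_palustris, Taxidea_gracilis, Ursus_brevicauda

Tracing Takifugu_palustris: it sits inside (Meleagris_montanus,Takifugu_palustris).
Tracing Clostridium_sapiens: it sits inside (Clostridium_sapiens,Lutra_sylvestris).
The smallest clade enclosing both is (((Meleagris_montanus,Takifugu_palustris),((Anas_palustris,Martes_australis),(Taxidea_gracilis,((Microtus_viridis,(Drosophila_viridis,Ursus_brevicauda)),Lycaon_palustris)),(Mustela_sapiens,Danio_viridis))),((Clostridium_sapiens,Lutra_sylvestris),Picea_niger)); the answer is its 14 terminal taxa in alphabetical order.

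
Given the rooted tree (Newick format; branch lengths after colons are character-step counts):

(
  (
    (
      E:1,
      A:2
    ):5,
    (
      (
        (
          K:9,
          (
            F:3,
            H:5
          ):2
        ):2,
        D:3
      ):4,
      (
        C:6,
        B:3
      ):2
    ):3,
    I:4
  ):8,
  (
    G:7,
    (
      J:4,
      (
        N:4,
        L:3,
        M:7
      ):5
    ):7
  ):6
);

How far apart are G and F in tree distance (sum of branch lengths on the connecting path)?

35

The path runs G → … → MRCA → … → F; the MRCA is the root of the tree.
Branch lengths along that path: 7 + 6 + 8 + 3 + 4 + 2 + 2 + 3 = 35.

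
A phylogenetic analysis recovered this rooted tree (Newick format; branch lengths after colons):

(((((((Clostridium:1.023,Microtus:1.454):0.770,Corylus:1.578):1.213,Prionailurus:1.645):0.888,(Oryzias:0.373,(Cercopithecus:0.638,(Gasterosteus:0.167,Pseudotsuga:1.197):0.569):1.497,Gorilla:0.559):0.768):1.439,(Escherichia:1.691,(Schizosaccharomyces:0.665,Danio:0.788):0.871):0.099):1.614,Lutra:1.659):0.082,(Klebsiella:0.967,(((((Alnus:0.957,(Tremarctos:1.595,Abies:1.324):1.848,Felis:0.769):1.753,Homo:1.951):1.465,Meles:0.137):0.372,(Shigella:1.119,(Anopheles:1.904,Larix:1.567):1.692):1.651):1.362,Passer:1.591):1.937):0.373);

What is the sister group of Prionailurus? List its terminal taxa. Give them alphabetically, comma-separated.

Clostridium, Corylus, Microtus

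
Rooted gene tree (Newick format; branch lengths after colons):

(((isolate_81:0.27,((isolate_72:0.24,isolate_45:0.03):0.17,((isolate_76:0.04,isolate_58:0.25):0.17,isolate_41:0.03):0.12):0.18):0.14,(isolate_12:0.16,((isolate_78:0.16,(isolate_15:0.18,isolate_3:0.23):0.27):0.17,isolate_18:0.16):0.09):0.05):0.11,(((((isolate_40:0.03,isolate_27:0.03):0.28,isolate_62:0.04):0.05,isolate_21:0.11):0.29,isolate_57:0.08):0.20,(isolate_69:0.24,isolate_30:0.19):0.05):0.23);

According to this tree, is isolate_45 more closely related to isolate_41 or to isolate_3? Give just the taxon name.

isolate_41

The MRCA of isolate_45 and isolate_41 subtends ((isolate_72,isolate_45),((isolate_76,isolate_58),isolate_41)) (5 taxa).
The MRCA of isolate_45 and isolate_3 subtends ((isolate_81,((isolate_72,isolate_45),((isolate_76,isolate_58),isolate_41))),(isolate_12,((isolate_78,(isolate_15,isolate_3)),isolate_18))) (11 taxa).
The first is nested inside the second, so isolate_45 shares a more recent common ancestor with isolate_41.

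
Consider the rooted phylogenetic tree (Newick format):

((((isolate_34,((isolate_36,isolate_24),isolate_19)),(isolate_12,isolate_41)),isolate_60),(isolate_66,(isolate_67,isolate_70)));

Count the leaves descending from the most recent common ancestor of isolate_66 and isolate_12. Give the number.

The MRCA of isolate_66 and isolate_12 is the root, so the clade is the entire tree.
That clade contains 10 terminal taxa: isolate_12, isolate_19, isolate_24, isolate_34, isolate_36, isolate_41, isolate_60, isolate_66, isolate_67, isolate_70.

10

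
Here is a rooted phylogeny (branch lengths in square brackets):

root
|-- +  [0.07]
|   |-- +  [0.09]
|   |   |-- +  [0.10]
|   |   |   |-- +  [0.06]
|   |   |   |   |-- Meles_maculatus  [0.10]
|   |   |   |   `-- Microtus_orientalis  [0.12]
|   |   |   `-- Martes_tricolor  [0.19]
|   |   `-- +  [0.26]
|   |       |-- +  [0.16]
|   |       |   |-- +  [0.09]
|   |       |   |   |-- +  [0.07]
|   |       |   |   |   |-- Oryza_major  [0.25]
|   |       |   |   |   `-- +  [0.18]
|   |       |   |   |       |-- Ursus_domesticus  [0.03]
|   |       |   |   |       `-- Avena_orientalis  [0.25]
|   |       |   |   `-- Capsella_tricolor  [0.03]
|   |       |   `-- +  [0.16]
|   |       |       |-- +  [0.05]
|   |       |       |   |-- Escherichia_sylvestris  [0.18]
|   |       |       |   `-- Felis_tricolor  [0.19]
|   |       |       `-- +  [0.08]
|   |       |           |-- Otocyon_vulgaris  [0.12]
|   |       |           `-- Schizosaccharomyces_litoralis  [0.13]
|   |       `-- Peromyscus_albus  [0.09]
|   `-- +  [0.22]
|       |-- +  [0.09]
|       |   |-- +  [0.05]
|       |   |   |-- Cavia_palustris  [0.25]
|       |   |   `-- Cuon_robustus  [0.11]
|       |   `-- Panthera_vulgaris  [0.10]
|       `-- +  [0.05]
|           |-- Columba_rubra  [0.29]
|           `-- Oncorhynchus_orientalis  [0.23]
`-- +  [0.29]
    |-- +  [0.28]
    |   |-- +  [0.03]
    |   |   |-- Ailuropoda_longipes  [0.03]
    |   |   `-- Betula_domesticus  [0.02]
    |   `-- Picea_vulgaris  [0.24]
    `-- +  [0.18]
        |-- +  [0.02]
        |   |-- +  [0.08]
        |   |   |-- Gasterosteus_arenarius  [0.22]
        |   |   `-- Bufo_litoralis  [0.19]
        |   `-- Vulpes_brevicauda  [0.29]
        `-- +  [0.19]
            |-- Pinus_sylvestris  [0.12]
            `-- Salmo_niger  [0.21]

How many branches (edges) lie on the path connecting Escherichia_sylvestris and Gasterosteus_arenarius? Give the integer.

The MRCA of Escherichia_sylvestris and Gasterosteus_arenarius is the root of the tree.
From Escherichia_sylvestris up to that node: 7 branches. From Gasterosteus_arenarius up to the same node: 5 branches. Total: 7 + 5 = 12.

12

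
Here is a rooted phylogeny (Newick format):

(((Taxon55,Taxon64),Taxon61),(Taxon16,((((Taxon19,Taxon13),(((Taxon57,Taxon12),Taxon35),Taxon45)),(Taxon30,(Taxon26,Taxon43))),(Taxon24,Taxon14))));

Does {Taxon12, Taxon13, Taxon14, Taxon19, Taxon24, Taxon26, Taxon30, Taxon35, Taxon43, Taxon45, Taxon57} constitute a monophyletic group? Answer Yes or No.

Yes

The most recent common ancestor of these taxa subtends ((((Taxon19,Taxon13),(((Taxon57,Taxon12),Taxon35),Taxon45)),(Taxon30,(Taxon26,Taxon43))),(Taxon24,Taxon14)).
That clade has exactly 11 tips — every listed taxon and nothing else — so the group is monophyletic.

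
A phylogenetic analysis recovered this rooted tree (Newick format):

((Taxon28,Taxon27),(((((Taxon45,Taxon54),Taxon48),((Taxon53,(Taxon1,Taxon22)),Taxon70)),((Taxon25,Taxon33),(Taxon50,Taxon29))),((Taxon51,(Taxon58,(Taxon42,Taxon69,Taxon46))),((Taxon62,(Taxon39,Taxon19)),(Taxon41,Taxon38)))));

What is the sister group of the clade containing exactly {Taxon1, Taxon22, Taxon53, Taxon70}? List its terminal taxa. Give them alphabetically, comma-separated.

The clade containing exactly {Taxon1, Taxon22, Taxon53, Taxon70} attaches to the tree at the node subtending (((Taxon45,Taxon54),Taxon48),((Taxon53,(Taxon1,Taxon22)),Taxon70)).
The other lineage descending from that same node — the sister group — is ((Taxon45,Taxon54),Taxon48); its 3 tips in alphabetical order are the answer.

Taxon45, Taxon48, Taxon54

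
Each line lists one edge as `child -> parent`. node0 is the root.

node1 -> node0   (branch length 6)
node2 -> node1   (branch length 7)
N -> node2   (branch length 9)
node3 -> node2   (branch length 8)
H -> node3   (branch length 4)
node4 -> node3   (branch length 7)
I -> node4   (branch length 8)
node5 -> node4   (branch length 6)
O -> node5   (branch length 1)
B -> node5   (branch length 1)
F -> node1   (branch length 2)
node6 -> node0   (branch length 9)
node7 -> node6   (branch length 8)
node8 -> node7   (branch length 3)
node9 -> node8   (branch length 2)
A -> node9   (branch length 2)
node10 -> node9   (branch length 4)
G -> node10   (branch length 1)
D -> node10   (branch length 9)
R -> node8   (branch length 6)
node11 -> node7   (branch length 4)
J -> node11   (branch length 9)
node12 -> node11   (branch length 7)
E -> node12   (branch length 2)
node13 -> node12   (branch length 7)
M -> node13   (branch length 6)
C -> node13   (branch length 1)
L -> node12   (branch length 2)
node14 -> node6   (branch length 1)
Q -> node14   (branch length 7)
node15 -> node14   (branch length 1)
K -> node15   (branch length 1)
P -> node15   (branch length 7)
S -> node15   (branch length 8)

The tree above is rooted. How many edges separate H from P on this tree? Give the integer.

8

The MRCA of H and P is the root of the tree.
From H up to that node: 4 branches. From P up to the same node: 4 branches. Total: 4 + 4 = 8.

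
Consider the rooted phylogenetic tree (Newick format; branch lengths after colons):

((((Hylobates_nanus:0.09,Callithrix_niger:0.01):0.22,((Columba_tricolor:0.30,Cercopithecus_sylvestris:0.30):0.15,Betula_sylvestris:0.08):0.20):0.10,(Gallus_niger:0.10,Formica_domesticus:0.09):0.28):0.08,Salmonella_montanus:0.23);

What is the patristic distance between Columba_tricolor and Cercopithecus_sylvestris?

The path runs Columba_tricolor → … → MRCA → … → Cercopithecus_sylvestris; the MRCA is the node subtending (Columba_tricolor,Cercopithecus_sylvestris).
Branch lengths along that path: 0.30 + 0.30 = 0.60.

0.60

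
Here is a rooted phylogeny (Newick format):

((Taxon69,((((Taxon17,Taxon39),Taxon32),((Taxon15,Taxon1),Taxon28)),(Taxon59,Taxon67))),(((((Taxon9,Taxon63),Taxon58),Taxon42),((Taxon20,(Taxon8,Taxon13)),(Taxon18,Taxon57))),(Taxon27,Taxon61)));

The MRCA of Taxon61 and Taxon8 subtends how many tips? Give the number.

The MRCA of Taxon61 and Taxon8 is the node subtending (((((Taxon9,Taxon63),Taxon58),Taxon42),((Taxon20,(Taxon8,Taxon13)),(Taxon18,Taxon57))),(Taxon27,Taxon61)).
That clade contains 11 terminal taxa: Taxon13, Taxon18, Taxon20, Taxon27, Taxon42, Taxon57, Taxon58, Taxon61, Taxon63, Taxon8, Taxon9.

11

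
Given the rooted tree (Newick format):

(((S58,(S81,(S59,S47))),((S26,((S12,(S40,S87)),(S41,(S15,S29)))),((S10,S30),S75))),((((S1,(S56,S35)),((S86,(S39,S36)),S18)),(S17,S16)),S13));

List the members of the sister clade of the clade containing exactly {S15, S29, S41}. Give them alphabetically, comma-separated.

S12, S40, S87

The clade containing exactly {S15, S29, S41} attaches to the tree at the node subtending ((S12,(S40,S87)),(S41,(S15,S29))).
The other lineage descending from that same node — the sister group — is (S12,(S40,S87)); its 3 tips in alphabetical order are the answer.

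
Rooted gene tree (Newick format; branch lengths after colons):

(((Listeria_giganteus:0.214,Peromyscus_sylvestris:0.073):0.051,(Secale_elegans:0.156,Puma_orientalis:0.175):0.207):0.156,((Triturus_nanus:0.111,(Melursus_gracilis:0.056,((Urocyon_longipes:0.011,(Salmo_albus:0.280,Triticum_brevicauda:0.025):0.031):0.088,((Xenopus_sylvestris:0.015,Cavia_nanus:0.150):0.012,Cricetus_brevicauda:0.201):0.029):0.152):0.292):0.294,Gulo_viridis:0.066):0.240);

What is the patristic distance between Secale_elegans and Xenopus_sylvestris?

1.553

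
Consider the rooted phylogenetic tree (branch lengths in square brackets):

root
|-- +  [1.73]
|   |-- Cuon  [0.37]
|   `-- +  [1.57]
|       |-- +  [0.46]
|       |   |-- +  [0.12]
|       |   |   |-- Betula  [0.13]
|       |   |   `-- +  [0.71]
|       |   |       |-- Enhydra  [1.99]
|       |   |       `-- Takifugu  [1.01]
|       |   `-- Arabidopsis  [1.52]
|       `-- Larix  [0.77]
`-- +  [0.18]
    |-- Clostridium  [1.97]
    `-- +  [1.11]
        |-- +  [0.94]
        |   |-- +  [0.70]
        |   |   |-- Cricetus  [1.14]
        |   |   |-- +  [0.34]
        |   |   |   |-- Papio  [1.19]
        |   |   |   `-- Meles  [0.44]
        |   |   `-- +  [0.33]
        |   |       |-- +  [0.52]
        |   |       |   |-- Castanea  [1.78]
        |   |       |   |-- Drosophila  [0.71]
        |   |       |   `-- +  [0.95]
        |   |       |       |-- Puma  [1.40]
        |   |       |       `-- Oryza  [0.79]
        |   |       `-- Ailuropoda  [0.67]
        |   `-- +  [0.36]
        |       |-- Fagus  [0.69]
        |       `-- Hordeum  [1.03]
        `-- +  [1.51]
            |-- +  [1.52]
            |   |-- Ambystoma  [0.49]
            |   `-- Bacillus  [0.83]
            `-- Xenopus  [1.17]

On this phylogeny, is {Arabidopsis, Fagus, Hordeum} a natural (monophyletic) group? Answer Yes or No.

The MRCA of the listed taxa is the root, so the smallest clade containing them is the whole tree.
That clade also contains Ailuropoda, Ambystoma, Bacillus, Betula, Castanea, Clostridium, Cricetus, Cuon, Drosophila, Enhydra, Larix, Meles, Oryza, Papio, Puma, Takifugu, Xenopus, which are not in the proposed group, so the group is not monophyletic.

No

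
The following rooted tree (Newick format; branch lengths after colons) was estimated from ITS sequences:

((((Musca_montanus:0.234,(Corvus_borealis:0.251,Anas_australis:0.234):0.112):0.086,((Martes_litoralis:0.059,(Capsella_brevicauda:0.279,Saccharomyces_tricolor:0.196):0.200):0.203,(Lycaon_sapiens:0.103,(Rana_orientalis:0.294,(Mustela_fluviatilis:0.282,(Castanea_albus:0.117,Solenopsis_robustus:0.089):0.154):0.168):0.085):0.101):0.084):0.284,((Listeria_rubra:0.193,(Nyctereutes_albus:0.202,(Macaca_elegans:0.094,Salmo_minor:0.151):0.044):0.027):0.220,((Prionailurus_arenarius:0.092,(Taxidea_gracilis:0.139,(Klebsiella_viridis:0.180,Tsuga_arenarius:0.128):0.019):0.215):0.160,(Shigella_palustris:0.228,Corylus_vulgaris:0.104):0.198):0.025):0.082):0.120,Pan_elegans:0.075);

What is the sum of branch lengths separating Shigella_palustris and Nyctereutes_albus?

0.900

The path runs Shigella_palustris → … → MRCA → … → Nyctereutes_albus; the MRCA is the node subtending ((Listeria_rubra,(Nyctereutes_albus,(Macaca_elegans,Salmo_minor))),((Prionailurus_arenarius,(Taxidea_gracilis,(Klebsiella_viridis,Tsuga_arenarius))),(Shigella_palustris,Corylus_vulgaris))).
Branch lengths along that path: 0.228 + 0.198 + 0.025 + 0.220 + 0.027 + 0.202 = 0.900.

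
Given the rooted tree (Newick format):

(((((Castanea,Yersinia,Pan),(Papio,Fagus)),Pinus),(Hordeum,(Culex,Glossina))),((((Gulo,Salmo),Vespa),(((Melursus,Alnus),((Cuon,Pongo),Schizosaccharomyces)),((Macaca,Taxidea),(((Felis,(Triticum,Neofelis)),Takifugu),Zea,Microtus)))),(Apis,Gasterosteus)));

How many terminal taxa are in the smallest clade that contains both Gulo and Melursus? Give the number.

The MRCA of Gulo and Melursus is the node subtending (((Gulo,Salmo),Vespa),(((Melursus,Alnus),((Cuon,Pongo),Schizosaccharomyces)),((Macaca,Taxidea),(((Felis,(Triticum,Neofelis)),Takifugu),Zea,Microtus)))).
That clade contains 16 terminal taxa: Alnus, Cuon, Felis, Gulo, Macaca, Melursus, Microtus, Neofelis, Pongo, Salmo, Schizosaccharomyces, Takifugu, Taxidea, Triticum, Vespa, Zea.

16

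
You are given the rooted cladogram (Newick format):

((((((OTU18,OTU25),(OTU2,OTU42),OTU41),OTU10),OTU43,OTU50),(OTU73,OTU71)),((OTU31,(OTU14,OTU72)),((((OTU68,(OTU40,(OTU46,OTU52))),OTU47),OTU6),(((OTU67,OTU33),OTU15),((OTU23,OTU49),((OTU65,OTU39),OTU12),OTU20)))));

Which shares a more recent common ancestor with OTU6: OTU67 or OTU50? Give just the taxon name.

OTU67

The MRCA of OTU6 and OTU67 subtends ((((OTU68,(OTU40,(OTU46,OTU52))),OTU47),OTU6),(((OTU67,OTU33),OTU15),((OTU23,OTU49),((OTU65,OTU39),OTU12),OTU20))) (15 taxa).
The MRCA of OTU6 and OTU50 is the root, subtending the entire tree (28 taxa).
The first is nested inside the second, so OTU6 shares a more recent common ancestor with OTU67.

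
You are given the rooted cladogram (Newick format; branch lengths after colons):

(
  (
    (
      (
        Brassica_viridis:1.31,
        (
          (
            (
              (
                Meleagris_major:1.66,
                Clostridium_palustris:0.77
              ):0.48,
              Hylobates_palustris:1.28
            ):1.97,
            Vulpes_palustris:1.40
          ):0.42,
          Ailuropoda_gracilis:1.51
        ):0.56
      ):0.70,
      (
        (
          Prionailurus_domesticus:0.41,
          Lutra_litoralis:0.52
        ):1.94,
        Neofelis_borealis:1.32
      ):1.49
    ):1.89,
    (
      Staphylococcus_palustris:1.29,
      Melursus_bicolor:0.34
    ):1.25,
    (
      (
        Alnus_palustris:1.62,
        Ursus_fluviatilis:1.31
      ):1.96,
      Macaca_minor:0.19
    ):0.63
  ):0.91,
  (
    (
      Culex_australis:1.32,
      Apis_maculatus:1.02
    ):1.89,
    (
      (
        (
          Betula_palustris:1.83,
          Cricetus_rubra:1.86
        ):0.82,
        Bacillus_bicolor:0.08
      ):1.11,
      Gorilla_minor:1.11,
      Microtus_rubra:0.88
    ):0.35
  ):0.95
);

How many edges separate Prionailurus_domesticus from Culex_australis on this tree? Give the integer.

The MRCA of Prionailurus_domesticus and Culex_australis is the root of the tree.
From Prionailurus_domesticus up to that node: 5 branches. From Culex_australis up to the same node: 3 branches. Total: 5 + 3 = 8.

8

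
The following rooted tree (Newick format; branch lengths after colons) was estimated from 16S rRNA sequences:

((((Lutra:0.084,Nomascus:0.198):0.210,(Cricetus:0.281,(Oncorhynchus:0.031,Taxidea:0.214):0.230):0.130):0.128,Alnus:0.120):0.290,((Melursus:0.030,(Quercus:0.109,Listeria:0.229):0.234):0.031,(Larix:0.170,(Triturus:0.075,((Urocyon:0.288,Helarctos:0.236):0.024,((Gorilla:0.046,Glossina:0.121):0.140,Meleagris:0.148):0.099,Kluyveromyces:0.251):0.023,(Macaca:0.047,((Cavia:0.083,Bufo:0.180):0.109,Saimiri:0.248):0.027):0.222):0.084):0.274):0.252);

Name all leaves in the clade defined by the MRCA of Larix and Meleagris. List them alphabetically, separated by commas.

Bufo, Cavia, Glossina, Gorilla, Helarctos, Kluyveromyces, Larix, Macaca, Meleagris, Saimiri, Triturus, Urocyon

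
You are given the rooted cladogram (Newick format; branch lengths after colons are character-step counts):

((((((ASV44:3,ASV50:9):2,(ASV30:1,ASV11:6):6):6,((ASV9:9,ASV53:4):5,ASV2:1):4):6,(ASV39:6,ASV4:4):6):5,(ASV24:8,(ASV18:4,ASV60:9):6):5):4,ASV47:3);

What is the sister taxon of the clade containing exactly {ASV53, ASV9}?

ASV2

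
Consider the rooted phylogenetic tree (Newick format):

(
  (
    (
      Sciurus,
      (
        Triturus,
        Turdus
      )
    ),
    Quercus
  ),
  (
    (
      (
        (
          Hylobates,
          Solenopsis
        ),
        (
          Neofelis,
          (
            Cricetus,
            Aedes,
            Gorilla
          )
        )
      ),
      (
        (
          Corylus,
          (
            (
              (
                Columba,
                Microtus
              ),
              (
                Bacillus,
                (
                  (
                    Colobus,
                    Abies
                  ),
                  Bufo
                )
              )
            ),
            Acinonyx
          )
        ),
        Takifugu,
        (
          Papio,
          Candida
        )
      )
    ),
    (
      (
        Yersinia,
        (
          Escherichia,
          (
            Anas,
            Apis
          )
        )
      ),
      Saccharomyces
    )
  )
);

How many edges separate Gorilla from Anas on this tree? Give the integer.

10

The MRCA of Gorilla and Anas is the node subtending ((((Hylobates,Solenopsis),(Neofelis,(Cricetus,Aedes,Gorilla))),((Corylus,(((Columba,Microtus),(Bacillus,((Colobus,Abies),Bufo))),Acinonyx)),Takifugu,(Papio,Candida))),((Yersinia,(Escherichia,(Anas,Apis))),Saccharomyces)).
From Gorilla up to that node: 5 branches. From Anas up to the same node: 5 branches. Total: 5 + 5 = 10.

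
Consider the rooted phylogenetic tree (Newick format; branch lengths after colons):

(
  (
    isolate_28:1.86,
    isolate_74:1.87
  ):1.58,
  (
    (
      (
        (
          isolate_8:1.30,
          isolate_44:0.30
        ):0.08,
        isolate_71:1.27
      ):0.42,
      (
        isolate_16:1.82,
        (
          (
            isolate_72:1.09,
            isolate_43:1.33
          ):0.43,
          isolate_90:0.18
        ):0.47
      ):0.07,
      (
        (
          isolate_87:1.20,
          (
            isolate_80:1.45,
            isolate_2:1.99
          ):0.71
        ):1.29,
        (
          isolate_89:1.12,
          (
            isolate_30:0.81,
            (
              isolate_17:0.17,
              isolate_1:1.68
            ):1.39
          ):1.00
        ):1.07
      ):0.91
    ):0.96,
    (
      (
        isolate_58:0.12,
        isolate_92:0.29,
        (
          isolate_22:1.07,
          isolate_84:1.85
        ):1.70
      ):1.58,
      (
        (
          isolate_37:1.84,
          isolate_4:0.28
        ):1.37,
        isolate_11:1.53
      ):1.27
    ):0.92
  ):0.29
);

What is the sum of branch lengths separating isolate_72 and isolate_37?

8.42

The path runs isolate_72 → … → MRCA → … → isolate_37; the MRCA is the node subtending ((((isolate_8,isolate_44),isolate_71),(isolate_16,((isolate_72,isolate_43),isolate_90)),((isolate_87,(isolate_80,isolate_2)),(isolate_89,(isolate_30,(isolate_17,isolate_1))))),((isolate_58,isolate_92,(isolate_22,isolate_84)),((isolate_37,isolate_4),isolate_11))).
Branch lengths along that path: 1.09 + 0.43 + 0.47 + 0.07 + 0.96 + 0.92 + 1.27 + 1.37 + 1.84 = 8.42.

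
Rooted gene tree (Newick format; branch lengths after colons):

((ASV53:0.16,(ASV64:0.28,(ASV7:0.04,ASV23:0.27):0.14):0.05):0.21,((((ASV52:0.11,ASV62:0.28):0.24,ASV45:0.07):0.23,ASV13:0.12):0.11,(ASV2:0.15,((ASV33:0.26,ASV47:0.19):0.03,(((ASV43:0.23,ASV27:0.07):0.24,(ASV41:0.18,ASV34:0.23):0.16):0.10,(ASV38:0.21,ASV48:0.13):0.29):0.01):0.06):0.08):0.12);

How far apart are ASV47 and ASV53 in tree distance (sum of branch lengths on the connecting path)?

0.85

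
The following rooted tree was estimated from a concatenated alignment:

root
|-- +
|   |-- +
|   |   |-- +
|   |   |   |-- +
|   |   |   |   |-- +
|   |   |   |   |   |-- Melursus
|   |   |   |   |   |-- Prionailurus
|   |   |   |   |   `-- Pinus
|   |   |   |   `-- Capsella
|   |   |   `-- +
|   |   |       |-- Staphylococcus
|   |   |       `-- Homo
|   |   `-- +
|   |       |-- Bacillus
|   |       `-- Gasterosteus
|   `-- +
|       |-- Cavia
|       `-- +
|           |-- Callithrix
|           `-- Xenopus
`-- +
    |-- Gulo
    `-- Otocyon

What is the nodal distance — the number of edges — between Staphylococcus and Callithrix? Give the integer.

7

The MRCA of Staphylococcus and Callithrix is the node subtending (((((Melursus,Prionailurus,Pinus),Capsella),(Staphylococcus,Homo)),(Bacillus,Gasterosteus)),(Cavia,(Callithrix,Xenopus))).
From Staphylococcus up to that node: 4 branches. From Callithrix up to the same node: 3 branches. Total: 4 + 3 = 7.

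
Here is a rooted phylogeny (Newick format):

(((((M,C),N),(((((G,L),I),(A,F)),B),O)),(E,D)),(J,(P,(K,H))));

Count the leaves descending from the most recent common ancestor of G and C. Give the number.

The MRCA of G and C is the node subtending (((M,C),N),(((((G,L),I),(A,F)),B),O)).
That clade contains 10 terminal taxa: A, B, C, F, G, I, L, M, N, O.

10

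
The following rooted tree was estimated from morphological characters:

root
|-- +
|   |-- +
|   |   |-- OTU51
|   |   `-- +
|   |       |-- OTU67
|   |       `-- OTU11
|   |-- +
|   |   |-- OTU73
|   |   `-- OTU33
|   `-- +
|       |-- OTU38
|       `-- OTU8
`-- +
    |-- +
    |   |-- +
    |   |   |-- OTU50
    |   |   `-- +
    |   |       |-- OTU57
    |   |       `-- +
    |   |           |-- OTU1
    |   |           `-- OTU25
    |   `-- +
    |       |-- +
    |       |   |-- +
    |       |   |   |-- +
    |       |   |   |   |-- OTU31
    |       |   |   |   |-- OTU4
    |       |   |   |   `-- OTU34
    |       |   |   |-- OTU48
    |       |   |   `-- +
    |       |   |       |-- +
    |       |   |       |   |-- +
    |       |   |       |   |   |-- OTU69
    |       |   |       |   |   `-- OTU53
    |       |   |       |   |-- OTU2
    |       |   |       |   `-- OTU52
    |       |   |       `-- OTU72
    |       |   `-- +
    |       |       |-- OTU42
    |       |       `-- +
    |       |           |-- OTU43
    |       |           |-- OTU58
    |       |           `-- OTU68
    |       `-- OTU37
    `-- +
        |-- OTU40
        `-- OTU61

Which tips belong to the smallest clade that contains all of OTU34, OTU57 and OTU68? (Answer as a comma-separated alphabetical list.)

OTU1, OTU2, OTU25, OTU31, OTU34, OTU37, OTU4, OTU42, OTU43, OTU48, OTU50, OTU52, OTU53, OTU57, OTU58, OTU68, OTU69, OTU72

Tracing OTU34: it sits inside (OTU31,OTU4,OTU34).
Tracing OTU57: it sits inside (OTU57,(OTU1,OTU25)).
Tracing OTU68: it sits inside (OTU43,OTU58,OTU68).
The smallest clade enclosing all 3 is ((OTU50,(OTU57,(OTU1,OTU25))),((((OTU31,OTU4,OTU34),OTU48,(((OTU69,OTU53),OTU2,OTU52),OTU72)),(OTU42,(OTU43,OTU58,OTU68))),OTU37)); the answer is its 18 terminal taxa in alphabetical order.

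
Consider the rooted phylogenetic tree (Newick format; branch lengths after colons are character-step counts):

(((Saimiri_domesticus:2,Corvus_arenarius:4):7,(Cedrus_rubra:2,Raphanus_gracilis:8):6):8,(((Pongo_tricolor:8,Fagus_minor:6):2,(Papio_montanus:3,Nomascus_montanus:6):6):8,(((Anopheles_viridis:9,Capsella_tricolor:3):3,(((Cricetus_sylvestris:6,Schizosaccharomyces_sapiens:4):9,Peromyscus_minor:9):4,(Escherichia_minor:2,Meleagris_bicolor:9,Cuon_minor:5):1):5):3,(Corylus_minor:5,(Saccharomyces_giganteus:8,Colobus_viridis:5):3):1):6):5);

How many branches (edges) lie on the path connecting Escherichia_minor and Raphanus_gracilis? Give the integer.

The MRCA of Escherichia_minor and Raphanus_gracilis is the root of the tree.
From Escherichia_minor up to that node: 6 branches. From Raphanus_gracilis up to the same node: 3 branches. Total: 6 + 3 = 9.

9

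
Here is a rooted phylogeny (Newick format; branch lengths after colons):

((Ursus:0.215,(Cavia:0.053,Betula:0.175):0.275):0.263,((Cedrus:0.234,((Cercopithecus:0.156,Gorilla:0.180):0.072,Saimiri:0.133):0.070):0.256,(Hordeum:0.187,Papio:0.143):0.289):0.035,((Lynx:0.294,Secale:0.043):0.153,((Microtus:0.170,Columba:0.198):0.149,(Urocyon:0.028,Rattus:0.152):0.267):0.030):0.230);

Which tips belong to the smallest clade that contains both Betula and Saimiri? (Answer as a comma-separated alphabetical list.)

Betula, Cavia, Cedrus, Cercopithecus, Columba, Gorilla, Hordeum, Lynx, Microtus, Papio, Rattus, Saimiri, Secale, Urocyon, Ursus

Tracing Betula: it sits inside (Cavia,Betula).
Tracing Saimiri: it sits inside ((Cercopithecus,Gorilla),Saimiri).
The smallest clade enclosing both is the whole tree (their MRCA is the root), so the answer is all 15 tips in alphabetical order.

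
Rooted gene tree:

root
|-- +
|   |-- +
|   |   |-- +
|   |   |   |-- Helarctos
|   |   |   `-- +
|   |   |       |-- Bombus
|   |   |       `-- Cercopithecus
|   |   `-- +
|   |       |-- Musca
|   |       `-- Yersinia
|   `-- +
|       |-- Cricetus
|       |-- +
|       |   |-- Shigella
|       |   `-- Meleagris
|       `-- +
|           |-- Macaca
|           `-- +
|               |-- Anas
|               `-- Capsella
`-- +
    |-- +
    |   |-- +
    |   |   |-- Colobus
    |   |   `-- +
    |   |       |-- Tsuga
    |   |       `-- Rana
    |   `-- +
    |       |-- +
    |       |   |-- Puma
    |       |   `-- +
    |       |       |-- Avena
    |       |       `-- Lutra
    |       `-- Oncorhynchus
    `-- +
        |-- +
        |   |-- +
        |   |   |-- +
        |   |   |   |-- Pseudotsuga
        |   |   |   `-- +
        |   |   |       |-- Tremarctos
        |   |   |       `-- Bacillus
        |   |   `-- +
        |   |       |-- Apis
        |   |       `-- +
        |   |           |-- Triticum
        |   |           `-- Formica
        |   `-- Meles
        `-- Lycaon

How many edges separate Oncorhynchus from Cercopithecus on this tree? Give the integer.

9

The MRCA of Oncorhynchus and Cercopithecus is the root of the tree.
From Oncorhynchus up to that node: 4 branches. From Cercopithecus up to the same node: 5 branches. Total: 4 + 5 = 9.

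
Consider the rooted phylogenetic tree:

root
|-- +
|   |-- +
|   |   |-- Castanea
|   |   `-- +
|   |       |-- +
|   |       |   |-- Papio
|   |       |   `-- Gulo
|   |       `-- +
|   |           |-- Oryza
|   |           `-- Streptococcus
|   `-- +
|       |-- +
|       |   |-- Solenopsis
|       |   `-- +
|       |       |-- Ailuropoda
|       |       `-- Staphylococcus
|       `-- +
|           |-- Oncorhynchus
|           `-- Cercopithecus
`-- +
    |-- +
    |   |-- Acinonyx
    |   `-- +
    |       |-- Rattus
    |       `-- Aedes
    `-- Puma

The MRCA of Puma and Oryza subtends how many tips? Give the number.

The MRCA of Puma and Oryza is the root, so the clade is the entire tree.
That clade contains 14 terminal taxa: Acinonyx, Aedes, Ailuropoda, Castanea, Cercopithecus, Gulo, Oncorhynchus, Oryza, Papio, Puma, Rattus, Solenopsis, Staphylococcus, Streptococcus.

14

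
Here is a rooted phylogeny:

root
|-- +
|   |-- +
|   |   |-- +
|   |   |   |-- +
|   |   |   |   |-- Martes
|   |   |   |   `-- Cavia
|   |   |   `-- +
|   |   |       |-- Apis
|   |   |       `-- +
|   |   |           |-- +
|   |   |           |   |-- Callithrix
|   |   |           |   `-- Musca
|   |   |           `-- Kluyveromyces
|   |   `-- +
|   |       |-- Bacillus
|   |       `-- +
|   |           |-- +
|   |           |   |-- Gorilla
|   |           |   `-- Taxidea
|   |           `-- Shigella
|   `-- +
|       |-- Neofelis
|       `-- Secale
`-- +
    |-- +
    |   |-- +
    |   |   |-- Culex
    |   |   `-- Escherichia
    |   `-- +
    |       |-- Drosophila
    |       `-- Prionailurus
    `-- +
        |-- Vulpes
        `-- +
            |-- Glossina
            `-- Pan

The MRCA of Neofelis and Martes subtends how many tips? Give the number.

The MRCA of Neofelis and Martes is the node subtending ((((Martes,Cavia),(Apis,((Callithrix,Musca),Kluyveromyces))),(Bacillus,((Gorilla,Taxidea),Shigella))),(Neofelis,Secale)).
That clade contains 12 terminal taxa: Apis, Bacillus, Callithrix, Cavia, Gorilla, Kluyveromyces, Martes, Musca, Neofelis, Secale, Shigella, Taxidea.

12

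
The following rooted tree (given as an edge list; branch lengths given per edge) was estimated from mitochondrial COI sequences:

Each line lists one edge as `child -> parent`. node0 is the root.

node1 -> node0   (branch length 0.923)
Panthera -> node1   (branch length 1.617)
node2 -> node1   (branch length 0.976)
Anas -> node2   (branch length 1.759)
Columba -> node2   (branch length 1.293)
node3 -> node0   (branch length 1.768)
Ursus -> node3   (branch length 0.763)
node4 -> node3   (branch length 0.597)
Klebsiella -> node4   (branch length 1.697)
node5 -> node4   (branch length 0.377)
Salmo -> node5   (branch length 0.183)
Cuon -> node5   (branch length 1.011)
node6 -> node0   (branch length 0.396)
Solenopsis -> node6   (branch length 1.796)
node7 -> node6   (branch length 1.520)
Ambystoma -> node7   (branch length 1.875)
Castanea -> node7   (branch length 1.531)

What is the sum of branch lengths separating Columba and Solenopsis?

5.384

The path runs Columba → … → MRCA → … → Solenopsis; the MRCA is the root of the tree.
Branch lengths along that path: 1.293 + 0.976 + 0.923 + 0.396 + 1.796 = 5.384.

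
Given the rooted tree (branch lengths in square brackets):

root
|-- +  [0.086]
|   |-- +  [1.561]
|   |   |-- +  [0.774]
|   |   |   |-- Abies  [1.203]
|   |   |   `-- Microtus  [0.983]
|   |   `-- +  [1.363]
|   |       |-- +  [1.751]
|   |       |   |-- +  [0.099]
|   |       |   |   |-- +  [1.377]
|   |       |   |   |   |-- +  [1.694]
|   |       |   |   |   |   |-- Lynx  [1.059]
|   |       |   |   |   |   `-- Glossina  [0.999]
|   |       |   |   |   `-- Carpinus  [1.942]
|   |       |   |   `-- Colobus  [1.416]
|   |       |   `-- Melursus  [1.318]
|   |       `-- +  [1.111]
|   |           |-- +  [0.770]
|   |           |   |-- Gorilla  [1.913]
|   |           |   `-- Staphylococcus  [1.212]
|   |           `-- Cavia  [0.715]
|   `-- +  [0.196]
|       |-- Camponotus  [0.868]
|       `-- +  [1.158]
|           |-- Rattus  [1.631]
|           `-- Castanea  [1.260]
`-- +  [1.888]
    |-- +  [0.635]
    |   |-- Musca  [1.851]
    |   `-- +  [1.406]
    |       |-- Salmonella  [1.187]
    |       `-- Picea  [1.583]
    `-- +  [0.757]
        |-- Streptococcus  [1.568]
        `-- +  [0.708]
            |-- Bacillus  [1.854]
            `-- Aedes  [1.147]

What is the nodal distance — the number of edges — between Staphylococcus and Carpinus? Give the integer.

7

The MRCA of Staphylococcus and Carpinus is the node subtending (((((Lynx,Glossina),Carpinus),Colobus),Melursus),((Gorilla,Staphylococcus),Cavia)).
From Staphylococcus up to that node: 3 branches. From Carpinus up to the same node: 4 branches. Total: 3 + 4 = 7.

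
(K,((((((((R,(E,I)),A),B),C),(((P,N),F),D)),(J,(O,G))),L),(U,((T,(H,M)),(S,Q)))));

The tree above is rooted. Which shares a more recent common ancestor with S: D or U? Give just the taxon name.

U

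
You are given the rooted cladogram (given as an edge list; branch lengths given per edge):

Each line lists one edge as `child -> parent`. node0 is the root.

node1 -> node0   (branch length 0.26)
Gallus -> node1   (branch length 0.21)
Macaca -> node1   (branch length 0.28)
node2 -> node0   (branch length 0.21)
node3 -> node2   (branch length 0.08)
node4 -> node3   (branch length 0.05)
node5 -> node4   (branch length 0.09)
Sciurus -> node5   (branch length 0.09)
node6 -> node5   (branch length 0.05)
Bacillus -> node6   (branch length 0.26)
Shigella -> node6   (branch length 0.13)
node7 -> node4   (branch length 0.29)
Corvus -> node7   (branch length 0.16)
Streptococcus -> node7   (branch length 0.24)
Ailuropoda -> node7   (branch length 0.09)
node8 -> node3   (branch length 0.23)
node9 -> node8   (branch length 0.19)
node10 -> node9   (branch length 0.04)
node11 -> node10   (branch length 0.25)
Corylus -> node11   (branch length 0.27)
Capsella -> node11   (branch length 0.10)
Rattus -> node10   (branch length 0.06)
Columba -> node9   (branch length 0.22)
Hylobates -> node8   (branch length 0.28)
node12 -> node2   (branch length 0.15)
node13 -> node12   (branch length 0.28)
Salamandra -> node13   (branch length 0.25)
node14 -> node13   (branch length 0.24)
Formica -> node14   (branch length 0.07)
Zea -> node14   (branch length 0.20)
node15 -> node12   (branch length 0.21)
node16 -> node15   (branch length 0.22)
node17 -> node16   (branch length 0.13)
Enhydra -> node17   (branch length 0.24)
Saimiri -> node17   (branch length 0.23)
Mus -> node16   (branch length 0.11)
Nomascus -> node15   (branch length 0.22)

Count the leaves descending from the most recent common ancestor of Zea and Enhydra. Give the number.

7

The MRCA of Zea and Enhydra is the node subtending ((Salamandra,(Formica,Zea)),(((Enhydra,Saimiri),Mus),Nomascus)).
That clade contains 7 terminal taxa: Enhydra, Formica, Mus, Nomascus, Saimiri, Salamandra, Zea.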